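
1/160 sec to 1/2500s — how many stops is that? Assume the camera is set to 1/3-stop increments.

1/160 → 1/200 → 1/250 → 1/320 → 1/400 → 1/500 → 1/640 → 1/800 → 1/1000 → 1/1250 → 1/1600 → 1/2000 → 1/2500 — count the steps: 12 third-stops = 4 stops.

4 stops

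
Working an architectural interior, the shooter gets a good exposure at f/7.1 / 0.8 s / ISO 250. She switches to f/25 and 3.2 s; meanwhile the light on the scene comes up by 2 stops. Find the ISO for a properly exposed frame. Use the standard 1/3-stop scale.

ISO 200

Scene light: 2 stops brighter.
Aperture: f/7.1 → f/8 → f/9 → f/10 → f/11 → f/13 → f/14 → f/16 → f/18 → f/20 → f/22 → f/25 — 3 2/3 stops smaller aperture (darker).
Shutter speed: 0.8 → 1 → 1.3 → 1.6 → 2 → 2.5 → 3.2 — 2 stops slower (brighter).
Net so far: 1/3 stop brighter. ISO: 250 → 200.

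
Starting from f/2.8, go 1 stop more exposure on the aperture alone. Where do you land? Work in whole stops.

f/2

Aperture: f/2.8 → f/2 — 1 stop larger aperture (brighter).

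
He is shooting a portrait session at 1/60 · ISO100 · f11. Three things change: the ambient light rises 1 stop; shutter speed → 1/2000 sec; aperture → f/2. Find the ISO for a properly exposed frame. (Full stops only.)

ISO 50

Scene light: 1 stop brighter.
Shutter speed: 1/60 → 1/125 → 1/250 → 1/500 → 1/1000 → 1/2000 — 5 stops faster (darker).
Aperture: f/11 → f/8 → f/5.6 → f/4 → f/2.8 → f/2 — 5 stops opened up (brighter).
Net so far: 1 stop brighter. ISO: 100 → 50.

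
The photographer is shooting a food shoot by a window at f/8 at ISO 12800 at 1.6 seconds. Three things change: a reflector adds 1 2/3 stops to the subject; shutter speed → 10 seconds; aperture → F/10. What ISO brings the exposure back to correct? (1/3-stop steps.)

Scene light: 1 2/3 stops brighter.
Shutter speed: 1.6 → 2 → 2.5 → 3.2 → 4 → 5 → 6 → 8 → 10 — 2 2/3 stops slower (brighter).
Aperture: f/8 → f/9 → f/10 — 2/3 stop stopped down (darker).
Net so far: 3 2/3 stops brighter. ISO: 12800 → 10000 → 8000 → 6400 → 5000 → 4000 → 3200 → 2500 → 2000 → 1600 → 1250 → 1000.

ISO 1000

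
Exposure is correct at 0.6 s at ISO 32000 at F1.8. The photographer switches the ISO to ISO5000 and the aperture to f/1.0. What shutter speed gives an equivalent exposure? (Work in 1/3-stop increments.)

ISO: 32000 → 25600 → 20000 → 16000 → 12800 → 10000 → 8000 → 6400 → 5000 — 2 2/3 stops lower (darker).
Aperture: f/1.8 → f/1.6 → f/1.4 → f/1.2 → f/1.1 → f/1.0 — 1 2/3 stops larger aperture (brighter).
Net change so far: 1 stop darker. Offset with the shutter speed: 0.6 → 0.8 → 1 → 1.3.

1.3 s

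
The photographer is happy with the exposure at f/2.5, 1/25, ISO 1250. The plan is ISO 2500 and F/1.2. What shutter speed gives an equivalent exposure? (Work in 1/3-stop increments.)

ISO: 1250 → 1600 → 2000 → 2500 — 1 stop raised (brighter).
Aperture: f/2.5 → f/2.2 → f/2 → f/1.8 → f/1.6 → f/1.4 → f/1.2 — 2 stops wider (brighter).
Net change so far: 3 stops brighter. Offset with the shutter speed: 1/25 → 1/30 → 1/40 → 1/50 → 1/60 → 1/80 → 1/100 → 1/125 → 1/160 → 1/200.

1/200s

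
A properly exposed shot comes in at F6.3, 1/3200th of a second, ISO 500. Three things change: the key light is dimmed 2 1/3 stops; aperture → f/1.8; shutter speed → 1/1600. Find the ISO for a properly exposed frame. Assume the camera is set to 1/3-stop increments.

ISO 100

Scene light: 2 1/3 stops darker.
Aperture: f/6.3 → f/5.6 → f/5 → f/4.5 → f/4 → f/3.5 → f/3.2 → f/2.8 → f/2.5 → f/2.2 → f/2 → f/1.8 — 3 2/3 stops wider (brighter).
Shutter speed: 1/3200 → 1/2500 → 1/2000 → 1/1600 — 1 stop slower (brighter).
Net so far: 2 1/3 stops brighter. ISO: 500 → 400 → 320 → 250 → 200 → 160 → 125 → 100.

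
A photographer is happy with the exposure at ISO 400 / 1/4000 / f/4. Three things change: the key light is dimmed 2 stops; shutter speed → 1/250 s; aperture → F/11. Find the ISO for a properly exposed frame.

Scene light: 2 stops darker.
Shutter speed: 1/4000 → 1/2000 → 1/1000 → 1/500 → 1/250 — 4 stops slower (brighter).
Aperture: f/4 → f/5.6 → f/8 → f/11 — 3 stops narrower (darker).
Net so far: 1 stop darker. ISO: 400 → 800.

ISO 800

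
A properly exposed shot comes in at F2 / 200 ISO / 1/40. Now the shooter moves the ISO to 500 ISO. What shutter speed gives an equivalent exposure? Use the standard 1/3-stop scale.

ISO: 200 → 250 → 320 → 400 → 500 — 1 1/3 stops raised (brighter).
Need 1 1/3 stops darker from the shutter speed: 1/40 → 1/50 → 1/60 → 1/80 → 1/100.

1/100s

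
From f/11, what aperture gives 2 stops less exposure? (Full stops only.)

Aperture: f/11 → f/16 → f/22 — 2 stops smaller aperture (darker).

f/22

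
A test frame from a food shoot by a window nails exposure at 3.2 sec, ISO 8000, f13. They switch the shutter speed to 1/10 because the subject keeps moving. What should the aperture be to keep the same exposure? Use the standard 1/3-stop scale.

f/2.2

Shutter speed: 3.2 → 2.5 → 2 → 1.6 → 1.3 → 1 → 0.8 → 0.6 → 0.5 → 0.4 → 0.3 → 1/4 → 1/5 → 1/6 → 1/8 → 1/10 — 5 stops faster (darker).
Need 5 stops brighter from the aperture: f/13 → f/11 → f/10 → f/9 → f/8 → f/7.1 → f/6.3 → f/5.6 → f/5 → f/4.5 → f/4 → f/3.5 → f/3.2 → f/2.8 → f/2.5 → f/2.2.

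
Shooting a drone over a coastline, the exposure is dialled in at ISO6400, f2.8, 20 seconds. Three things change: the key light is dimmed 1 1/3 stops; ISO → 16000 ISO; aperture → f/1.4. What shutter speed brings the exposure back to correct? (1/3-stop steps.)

Scene light: 1 1/3 stops darker.
ISO: 6400 → 8000 → 10000 → 12800 → 16000 — 1 1/3 stops higher (brighter).
Aperture: f/2.8 → f/2.5 → f/2.2 → f/2 → f/1.8 → f/1.6 → f/1.4 — 2 stops opened up (brighter).
Net so far: 2 stops brighter. Shutter speed: 20 → 15 → 13 → 10 → 8 → 6 → 5.

5 s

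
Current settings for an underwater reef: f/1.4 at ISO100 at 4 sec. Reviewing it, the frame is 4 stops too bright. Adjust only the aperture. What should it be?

f/5.6

Overexposed by 4 stops → need 4 stops darker.
Aperture: f/1.4 → f/2 → f/2.8 → f/4 → f/5.6.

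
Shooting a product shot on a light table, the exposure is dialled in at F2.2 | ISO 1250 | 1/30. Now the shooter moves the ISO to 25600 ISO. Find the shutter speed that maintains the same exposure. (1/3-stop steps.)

ISO: 1250 → 1600 → 2000 → 2500 → 3200 → 4000 → 5000 → 6400 → 8000 → 10000 → 12800 → 16000 → 20000 → 25600 — 4 1/3 stops higher (brighter).
Need 4 1/3 stops darker from the shutter speed: 1/30 → 1/40 → 1/50 → 1/60 → 1/80 → 1/100 → 1/125 → 1/160 → 1/200 → 1/250 → 1/320 → 1/400 → 1/500 → 1/640.

1/640s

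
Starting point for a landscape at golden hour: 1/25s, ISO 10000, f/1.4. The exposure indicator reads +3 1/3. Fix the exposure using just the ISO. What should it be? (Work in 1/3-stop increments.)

Overexposed by 3 1/3 stops → need 3 1/3 stops darker.
ISO: 10000 → 8000 → 6400 → 5000 → 4000 → 3200 → 2500 → 2000 → 1600 → 1250 → 1000.

ISO 1000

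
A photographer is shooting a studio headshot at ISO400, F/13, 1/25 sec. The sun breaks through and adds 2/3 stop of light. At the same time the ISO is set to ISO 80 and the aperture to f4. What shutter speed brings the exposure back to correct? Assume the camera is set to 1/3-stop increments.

1/80s

Scene light: 2/3 stop brighter.
ISO: 400 → 320 → 250 → 200 → 160 → 125 → 100 → 80 — 2 1/3 stops lower (darker).
Aperture: f/13 → f/11 → f/10 → f/9 → f/8 → f/7.1 → f/6.3 → f/5.6 → f/5 → f/4.5 → f/4 — 3 1/3 stops opened up (brighter).
Net so far: 1 2/3 stops brighter. Shutter speed: 1/25 → 1/30 → 1/40 → 1/50 → 1/60 → 1/80.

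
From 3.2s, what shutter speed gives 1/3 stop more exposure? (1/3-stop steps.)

Shutter speed: 3.2 → 4 — 1/3 stop longer (brighter).

4 s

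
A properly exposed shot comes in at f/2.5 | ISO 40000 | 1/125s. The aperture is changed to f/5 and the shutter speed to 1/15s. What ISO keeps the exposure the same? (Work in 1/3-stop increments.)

ISO 20000

Aperture: f/2.5 → f/2.8 → f/3.2 → f/3.5 → f/4 → f/4.5 → f/5 — 2 stops narrower (darker).
Shutter speed: 1/125 → 1/100 → 1/80 → 1/60 → 1/50 → 1/40 → 1/30 → 1/25 → 1/20 → 1/15 — 3 stops slower (brighter).
Net change so far: 1 stop brighter. Offset with the ISO: 40000 → 32000 → 25600 → 20000.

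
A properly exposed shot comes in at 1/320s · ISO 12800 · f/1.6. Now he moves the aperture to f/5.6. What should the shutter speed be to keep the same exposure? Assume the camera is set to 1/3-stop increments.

Aperture: f/1.6 → f/1.8 → f/2 → f/2.2 → f/2.5 → f/2.8 → f/3.2 → f/3.5 → f/4 → f/4.5 → f/5 → f/5.6 — 3 2/3 stops smaller aperture (darker).
Need 3 2/3 stops brighter from the shutter speed: 1/320 → 1/250 → 1/200 → 1/160 → 1/125 → 1/100 → 1/80 → 1/60 → 1/50 → 1/40 → 1/30 → 1/25.

1/25s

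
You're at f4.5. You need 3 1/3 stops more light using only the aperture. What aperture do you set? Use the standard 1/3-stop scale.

f/1.4

Aperture: f/4.5 → f/4 → f/3.5 → f/3.2 → f/2.8 → f/2.5 → f/2.2 → f/2 → f/1.8 → f/1.6 → f/1.4 — 3 1/3 stops opened up (brighter).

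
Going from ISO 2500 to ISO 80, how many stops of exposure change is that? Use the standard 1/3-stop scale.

5 stops

2500 → 2000 → 1600 → 1250 → 1000 → 800 → 640 → 500 → 400 → 320 → 250 → 200 → 160 → 125 → 100 → 80 — count the steps: 15 third-stops = 5 stops.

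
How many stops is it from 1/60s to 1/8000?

7 stops

1/60 → 1/125 → 1/250 → 1/500 → 1/1000 → 1/2000 → 1/4000 → 1/8000 — count the steps: 7 stops.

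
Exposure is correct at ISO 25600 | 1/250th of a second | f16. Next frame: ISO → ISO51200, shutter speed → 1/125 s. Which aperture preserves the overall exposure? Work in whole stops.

ISO: 25600 → 51200 — 1 stop higher (brighter).
Shutter speed: 1/250 → 1/125 — 1 stop slower (brighter).
Net change so far: 2 stops brighter. Offset with the aperture: f/16 → f/22 → f/32.

f/32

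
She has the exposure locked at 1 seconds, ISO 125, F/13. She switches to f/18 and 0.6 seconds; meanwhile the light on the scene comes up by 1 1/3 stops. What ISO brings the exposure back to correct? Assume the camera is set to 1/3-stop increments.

Scene light: 1 1/3 stops brighter.
Aperture: f/13 → f/14 → f/16 → f/18 — 1 stop stopped down (darker).
Shutter speed: 1 → 0.8 → 0.6 — 2/3 stop faster (darker).
Net so far: 1/3 stop darker. ISO: 125 → 160.

ISO 160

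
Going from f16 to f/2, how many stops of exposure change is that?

6 stops

f/16 → f/11 → f/8 → f/5.6 → f/4 → f/2.8 → f/2 — count the steps: 6 stops.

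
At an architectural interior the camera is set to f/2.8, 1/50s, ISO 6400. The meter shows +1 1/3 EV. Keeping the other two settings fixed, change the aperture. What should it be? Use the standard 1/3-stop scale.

Overexposed by 1 1/3 stops → need 1 1/3 stops darker.
Aperture: f/2.8 → f/3.2 → f/3.5 → f/4 → f/4.5.

f/4.5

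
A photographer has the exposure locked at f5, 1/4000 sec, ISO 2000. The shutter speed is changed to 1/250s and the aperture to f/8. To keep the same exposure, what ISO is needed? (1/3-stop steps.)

ISO 320

Shutter speed: 1/4000 → 1/3200 → 1/2500 → 1/2000 → 1/1600 → 1/1250 → 1/1000 → 1/800 → 1/640 → 1/500 → 1/400 → 1/320 → 1/250 — 4 stops slower (brighter).
Aperture: f/5 → f/5.6 → f/6.3 → f/7.1 → f/8 — 1 1/3 stops smaller aperture (darker).
Net change so far: 2 2/3 stops brighter. Offset with the ISO: 2000 → 1600 → 1250 → 1000 → 800 → 640 → 500 → 400 → 320.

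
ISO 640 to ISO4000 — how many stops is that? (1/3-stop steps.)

2 2/3 stops

640 → 800 → 1000 → 1250 → 1600 → 2000 → 2500 → 3200 → 4000 — count the steps: 8 third-stops = 2 2/3 stops.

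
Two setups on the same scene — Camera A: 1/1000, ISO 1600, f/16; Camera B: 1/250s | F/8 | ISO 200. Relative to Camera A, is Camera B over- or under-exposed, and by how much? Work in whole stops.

1 stop brighter

Aperture: f/16 → f/11 → f/8 — 2 stops opened up (brighter).
Shutter speed: 1/1000 → 1/500 → 1/250 — 2 stops slower (brighter).
ISO: 1600 → 800 → 400 → 200 — 3 stops dropped (darker).
Net: +2 +2 −3 = +1 stop.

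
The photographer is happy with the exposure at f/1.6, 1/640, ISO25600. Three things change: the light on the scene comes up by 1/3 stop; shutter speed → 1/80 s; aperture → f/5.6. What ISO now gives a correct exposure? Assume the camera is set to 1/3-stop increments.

Scene light: 1/3 stop brighter.
Shutter speed: 1/640 → 1/500 → 1/400 → 1/320 → 1/250 → 1/200 → 1/160 → 1/125 → 1/100 → 1/80 — 3 stops slower (brighter).
Aperture: f/1.6 → f/1.8 → f/2 → f/2.2 → f/2.5 → f/2.8 → f/3.2 → f/3.5 → f/4 → f/4.5 → f/5 → f/5.6 — 3 2/3 stops stopped down (darker).
Net so far: 1/3 stop darker. ISO: 25600 → 32000.

ISO 32000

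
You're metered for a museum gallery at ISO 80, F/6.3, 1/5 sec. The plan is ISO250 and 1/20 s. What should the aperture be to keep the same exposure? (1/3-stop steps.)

f/5.6

ISO: 80 → 100 → 125 → 160 → 200 → 250 — 1 2/3 stops higher (brighter).
Shutter speed: 1/5 → 1/6 → 1/8 → 1/10 → 1/13 → 1/15 → 1/20 — 2 stops shorter (darker).
Net change so far: 1/3 stop darker. Offset with the aperture: f/6.3 → f/5.6.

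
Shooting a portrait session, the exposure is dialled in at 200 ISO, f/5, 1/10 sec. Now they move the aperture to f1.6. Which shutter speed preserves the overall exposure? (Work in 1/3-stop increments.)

Aperture: f/5 → f/4.5 → f/4 → f/3.5 → f/3.2 → f/2.8 → f/2.5 → f/2.2 → f/2 → f/1.8 → f/1.6 — 3 1/3 stops opened up (brighter).
Need 3 1/3 stops darker from the shutter speed: 1/10 → 1/13 → 1/15 → 1/20 → 1/25 → 1/30 → 1/40 → 1/50 → 1/60 → 1/80 → 1/100.

1/100s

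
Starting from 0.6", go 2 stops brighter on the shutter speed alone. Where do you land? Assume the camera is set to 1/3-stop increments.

Shutter speed: 0.6 → 0.8 → 1 → 1.3 → 1.6 → 2 → 2.5 — 2 stops slower (brighter).

2.5 s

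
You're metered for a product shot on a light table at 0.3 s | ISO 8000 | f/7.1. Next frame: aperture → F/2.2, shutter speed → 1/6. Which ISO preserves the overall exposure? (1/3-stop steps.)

Aperture: f/7.1 → f/6.3 → f/5.6 → f/5 → f/4.5 → f/4 → f/3.5 → f/3.2 → f/2.8 → f/2.5 → f/2.2 — 3 1/3 stops opened up (brighter).
Shutter speed: 0.3 → 1/4 → 1/5 → 1/6 — 1 stop shorter (darker).
Net change so far: 2 1/3 stops brighter. Offset with the ISO: 8000 → 6400 → 5000 → 4000 → 3200 → 2500 → 2000 → 1600.

ISO 1600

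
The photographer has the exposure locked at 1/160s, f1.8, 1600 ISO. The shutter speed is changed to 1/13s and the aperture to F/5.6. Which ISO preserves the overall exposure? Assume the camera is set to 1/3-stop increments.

ISO 1250

Shutter speed: 1/160 → 1/125 → 1/100 → 1/80 → 1/60 → 1/50 → 1/40 → 1/30 → 1/25 → 1/20 → 1/15 → 1/13 — 3 2/3 stops slower (brighter).
Aperture: f/1.8 → f/2 → f/2.2 → f/2.5 → f/2.8 → f/3.2 → f/3.5 → f/4 → f/4.5 → f/5 → f/5.6 — 3 1/3 stops smaller aperture (darker).
Net change so far: 1/3 stop brighter. Offset with the ISO: 1600 → 1250.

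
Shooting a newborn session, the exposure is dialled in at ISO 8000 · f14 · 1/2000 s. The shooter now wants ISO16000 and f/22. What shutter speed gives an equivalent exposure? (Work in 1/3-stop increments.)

1/1600s

ISO: 8000 → 10000 → 12800 → 16000 — 1 stop higher (brighter).
Aperture: f/14 → f/16 → f/18 → f/20 → f/22 — 1 1/3 stops stopped down (darker).
Net change so far: 1/3 stop darker. Offset with the shutter speed: 1/2000 → 1/1600.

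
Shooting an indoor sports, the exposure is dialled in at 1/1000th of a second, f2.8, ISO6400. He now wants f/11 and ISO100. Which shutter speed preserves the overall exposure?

1 s

Aperture: f/2.8 → f/4 → f/5.6 → f/8 → f/11 — 4 stops narrower (darker).
ISO: 6400 → 3200 → 1600 → 800 → 400 → 200 → 100 — 6 stops lower (darker).
Net change so far: 10 stops darker. Offset with the shutter speed: 1/1000 → 1/500 → 1/250 → 1/125 → 1/60 → 1/30 → 1/15 → 1/8 → 1/4 → 1/2 → 1.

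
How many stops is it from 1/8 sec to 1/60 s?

1/8 → 1/15 → 1/30 → 1/60 — count the steps: 3 stops.

3 stops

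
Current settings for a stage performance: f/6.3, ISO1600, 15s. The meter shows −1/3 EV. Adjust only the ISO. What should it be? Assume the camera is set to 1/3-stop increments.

Underexposed by 1/3 stop → need 1/3 stop brighter.
ISO: 1600 → 2000.

ISO 2000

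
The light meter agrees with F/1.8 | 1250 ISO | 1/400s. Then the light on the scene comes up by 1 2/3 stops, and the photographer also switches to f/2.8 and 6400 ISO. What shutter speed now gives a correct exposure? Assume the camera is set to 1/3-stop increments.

1/2500s

Scene light: 1 2/3 stops brighter.
Aperture: f/1.8 → f/2 → f/2.2 → f/2.5 → f/2.8 — 1 1/3 stops narrower (darker).
ISO: 1250 → 1600 → 2000 → 2500 → 3200 → 4000 → 5000 → 6400 — 2 1/3 stops raised (brighter).
Net so far: 2 2/3 stops brighter. Shutter speed: 1/400 → 1/500 → 1/640 → 1/800 → 1/1000 → 1/1250 → 1/1600 → 1/2000 → 1/2500.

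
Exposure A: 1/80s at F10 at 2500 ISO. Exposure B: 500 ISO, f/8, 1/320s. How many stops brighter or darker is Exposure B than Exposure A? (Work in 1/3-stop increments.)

3 2/3 stops darker

Aperture: f/10 → f/9 → f/8 — 2/3 stop larger aperture (brighter).
Shutter speed: 1/80 → 1/100 → 1/125 → 1/160 → 1/200 → 1/250 → 1/320 — 2 stops faster (darker).
ISO: 2500 → 2000 → 1600 → 1250 → 1000 → 800 → 640 → 500 — 2 1/3 stops dropped (darker).
Net: +2/3 −2 −2 1/3 = −3 2/3 stops.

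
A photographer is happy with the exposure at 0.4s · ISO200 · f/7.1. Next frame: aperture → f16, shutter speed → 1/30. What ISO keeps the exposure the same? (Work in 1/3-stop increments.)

ISO 12800

Aperture: f/7.1 → f/8 → f/9 → f/10 → f/11 → f/13 → f/14 → f/16 — 2 1/3 stops smaller aperture (darker).
Shutter speed: 0.4 → 0.3 → 1/4 → 1/5 → 1/6 → 1/8 → 1/10 → 1/13 → 1/15 → 1/20 → 1/25 → 1/30 — 3 2/3 stops faster (darker).
Net change so far: 6 stops darker. Offset with the ISO: 200 → 250 → 320 → 400 → 500 → 640 → 800 → 1000 → 1250 → 1600 → 2000 → 2500 → 3200 → 4000 → 5000 → 6400 → 8000 → 10000 → 12800.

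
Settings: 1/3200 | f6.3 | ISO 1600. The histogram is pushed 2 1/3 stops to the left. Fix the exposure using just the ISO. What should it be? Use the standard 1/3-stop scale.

ISO 8000

Underexposed by 2 1/3 stops → need 2 1/3 stops brighter.
ISO: 1600 → 2000 → 2500 → 3200 → 4000 → 5000 → 6400 → 8000.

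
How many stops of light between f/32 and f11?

3 stops

f/32 → f/22 → f/16 → f/11 — count the steps: 3 stops.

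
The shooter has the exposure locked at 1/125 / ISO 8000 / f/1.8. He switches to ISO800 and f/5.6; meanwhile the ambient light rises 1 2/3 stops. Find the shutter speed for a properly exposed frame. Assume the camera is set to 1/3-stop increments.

1/4s

Scene light: 1 2/3 stops brighter.
ISO: 8000 → 6400 → 5000 → 4000 → 3200 → 2500 → 2000 → 1600 → 1250 → 1000 → 800 — 3 1/3 stops lower (darker).
Aperture: f/1.8 → f/2 → f/2.2 → f/2.5 → f/2.8 → f/3.2 → f/3.5 → f/4 → f/4.5 → f/5 → f/5.6 — 3 1/3 stops stopped down (darker).
Net so far: 5 stops darker. Shutter speed: 1/125 → 1/100 → 1/80 → 1/60 → 1/50 → 1/40 → 1/30 → 1/25 → 1/20 → 1/15 → 1/13 → 1/10 → 1/8 → 1/6 → 1/5 → 1/4.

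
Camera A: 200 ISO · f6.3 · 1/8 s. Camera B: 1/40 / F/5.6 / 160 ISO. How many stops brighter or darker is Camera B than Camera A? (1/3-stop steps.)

2 1/3 stops darker

Aperture: f/6.3 → f/5.6 — 1/3 stop wider (brighter).
Shutter speed: 1/8 → 1/10 → 1/13 → 1/15 → 1/20 → 1/25 → 1/30 → 1/40 — 2 1/3 stops shorter (darker).
ISO: 200 → 160 — 1/3 stop dropped (darker).
Net: +1/3 −2 1/3 −1/3 = −2 1/3 stops.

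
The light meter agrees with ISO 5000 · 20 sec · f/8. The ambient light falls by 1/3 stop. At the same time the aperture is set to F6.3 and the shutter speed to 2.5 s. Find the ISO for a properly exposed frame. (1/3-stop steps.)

Scene light: 1/3 stop darker.
Aperture: f/8 → f/7.1 → f/6.3 — 2/3 stop opened up (brighter).
Shutter speed: 20 → 15 → 13 → 10 → 8 → 6 → 5 → 4 → 3.2 → 2.5 — 3 stops shorter (darker).
Net so far: 2 2/3 stops darker. ISO: 5000 → 6400 → 8000 → 10000 → 12800 → 16000 → 20000 → 25600 → 32000.

ISO 32000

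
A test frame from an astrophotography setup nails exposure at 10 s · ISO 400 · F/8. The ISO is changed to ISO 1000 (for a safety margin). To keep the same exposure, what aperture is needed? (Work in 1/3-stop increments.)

f/13

ISO: 400 → 500 → 640 → 800 → 1000 — 1 1/3 stops higher (brighter).
Need 1 1/3 stops darker from the aperture: f/8 → f/9 → f/10 → f/11 → f/13.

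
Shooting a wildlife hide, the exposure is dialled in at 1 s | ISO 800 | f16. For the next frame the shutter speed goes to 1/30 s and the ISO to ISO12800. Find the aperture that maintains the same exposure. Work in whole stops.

f/11

Shutter speed: 1 → 1/2 → 1/4 → 1/8 → 1/15 → 1/30 — 5 stops faster (darker).
ISO: 800 → 1600 → 3200 → 6400 → 12800 — 4 stops higher (brighter).
Net change so far: 1 stop darker. Offset with the aperture: f/16 → f/11.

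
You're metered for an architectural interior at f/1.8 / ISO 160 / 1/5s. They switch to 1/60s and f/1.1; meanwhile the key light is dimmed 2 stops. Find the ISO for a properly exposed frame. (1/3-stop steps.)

ISO 3200

Scene light: 2 stops darker.
Shutter speed: 1/5 → 1/6 → 1/8 → 1/10 → 1/13 → 1/15 → 1/20 → 1/25 → 1/30 → 1/40 → 1/50 → 1/60 — 3 2/3 stops shorter (darker).
Aperture: f/1.8 → f/1.6 → f/1.4 → f/1.2 → f/1.1 — 1 1/3 stops wider (brighter).
Net so far: 4 1/3 stops darker. ISO: 160 → 200 → 250 → 320 → 400 → 500 → 640 → 800 → 1000 → 1250 → 1600 → 2000 → 2500 → 3200.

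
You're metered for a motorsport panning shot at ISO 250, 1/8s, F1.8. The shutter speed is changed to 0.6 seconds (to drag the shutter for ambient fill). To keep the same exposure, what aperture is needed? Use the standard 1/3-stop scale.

f/4

Shutter speed: 1/8 → 1/6 → 1/5 → 1/4 → 0.3 → 0.4 → 0.5 → 0.6 — 2 1/3 stops slower (brighter).
Need 2 1/3 stops darker from the aperture: f/1.8 → f/2 → f/2.2 → f/2.5 → f/2.8 → f/3.2 → f/3.5 → f/4.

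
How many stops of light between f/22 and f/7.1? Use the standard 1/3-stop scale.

3 1/3 stops

f/22 → f/20 → f/18 → f/16 → f/14 → f/13 → f/11 → f/10 → f/9 → f/8 → f/7.1 — count the steps: 10 third-stops = 3 1/3 stops.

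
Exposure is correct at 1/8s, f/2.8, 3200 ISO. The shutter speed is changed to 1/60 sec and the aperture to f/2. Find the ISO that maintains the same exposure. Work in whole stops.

Shutter speed: 1/8 → 1/15 → 1/30 → 1/60 — 3 stops faster (darker).
Aperture: f/2.8 → f/2 — 1 stop wider (brighter).
Net change so far: 2 stops darker. Offset with the ISO: 3200 → 6400 → 12800.

ISO 12800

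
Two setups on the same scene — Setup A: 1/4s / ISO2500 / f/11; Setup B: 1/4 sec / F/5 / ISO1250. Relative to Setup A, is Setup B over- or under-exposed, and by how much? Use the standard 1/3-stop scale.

Aperture: f/11 → f/10 → f/9 → f/8 → f/7.1 → f/6.3 → f/5.6 → f/5 — 2 1/3 stops larger aperture (brighter).
Shutter speed: unchanged.
ISO: 2500 → 2000 → 1600 → 1250 — 1 stop dropped (darker).
Net: +2 1/3 −1 = +1 1/3 stops.

1 1/3 stops brighter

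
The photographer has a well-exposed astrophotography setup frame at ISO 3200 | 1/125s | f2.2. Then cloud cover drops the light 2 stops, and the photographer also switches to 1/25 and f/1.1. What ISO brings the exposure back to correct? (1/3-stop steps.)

ISO 640

Scene light: 2 stops darker.
Shutter speed: 1/125 → 1/100 → 1/80 → 1/60 → 1/50 → 1/40 → 1/30 → 1/25 — 2 1/3 stops longer (brighter).
Aperture: f/2.2 → f/2 → f/1.8 → f/1.6 → f/1.4 → f/1.2 → f/1.1 — 2 stops opened up (brighter).
Net so far: 2 1/3 stops brighter. ISO: 3200 → 2500 → 2000 → 1600 → 1250 → 1000 → 800 → 640.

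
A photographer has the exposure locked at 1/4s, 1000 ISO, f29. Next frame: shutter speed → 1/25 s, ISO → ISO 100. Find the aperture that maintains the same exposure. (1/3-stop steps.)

Shutter speed: 1/4 → 1/5 → 1/6 → 1/8 → 1/10 → 1/13 → 1/15 → 1/20 → 1/25 — 2 2/3 stops shorter (darker).
ISO: 1000 → 800 → 640 → 500 → 400 → 320 → 250 → 200 → 160 → 125 → 100 — 3 1/3 stops dropped (darker).
Net change so far: 6 stops darker. Offset with the aperture: f/29 → f/25 → f/22 → f/20 → f/18 → f/16 → f/14 → f/13 → f/11 → f/10 → f/9 → f/8 → f/7.1 → f/6.3 → f/5.6 → f/5 → f/4.5 → f/4 → f/3.5.

f/3.5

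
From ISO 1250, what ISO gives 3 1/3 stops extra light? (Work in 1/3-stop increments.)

ISO: 1250 → 1600 → 2000 → 2500 → 3200 → 4000 → 5000 → 6400 → 8000 → 10000 → 12800 — 3 1/3 stops raised (brighter).

ISO 12800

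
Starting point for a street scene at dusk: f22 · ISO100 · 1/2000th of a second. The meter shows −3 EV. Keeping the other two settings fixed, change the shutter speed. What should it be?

Underexposed by 3 stops → need 3 stops brighter.
Shutter speed: 1/2000 → 1/1000 → 1/500 → 1/250.

1/250s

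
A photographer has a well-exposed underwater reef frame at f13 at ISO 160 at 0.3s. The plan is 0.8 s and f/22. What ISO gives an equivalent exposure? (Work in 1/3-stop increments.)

Shutter speed: 0.3 → 0.4 → 0.5 → 0.6 → 0.8 — 1 1/3 stops slower (brighter).
Aperture: f/13 → f/14 → f/16 → f/18 → f/20 → f/22 — 1 2/3 stops smaller aperture (darker).
Net change so far: 1/3 stop darker. Offset with the ISO: 160 → 200.

ISO 200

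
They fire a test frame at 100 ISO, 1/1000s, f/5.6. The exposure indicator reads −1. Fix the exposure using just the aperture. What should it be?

Underexposed by 1 stop → need 1 stop brighter.
Aperture: f/5.6 → f/4.

f/4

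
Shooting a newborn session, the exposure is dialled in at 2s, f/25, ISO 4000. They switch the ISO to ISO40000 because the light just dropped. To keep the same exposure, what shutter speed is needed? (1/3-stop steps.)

1/5s

ISO: 4000 → 5000 → 6400 → 8000 → 10000 → 12800 → 16000 → 20000 → 25600 → 32000 → 40000 — 3 1/3 stops raised (brighter).
Need 3 1/3 stops darker from the shutter speed: 2 → 1.6 → 1.3 → 1 → 0.8 → 0.6 → 0.5 → 0.4 → 0.3 → 1/4 → 1/5.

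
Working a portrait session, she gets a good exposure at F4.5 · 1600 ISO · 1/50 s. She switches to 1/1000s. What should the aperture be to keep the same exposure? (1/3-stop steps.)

Shutter speed: 1/50 → 1/60 → 1/80 → 1/100 → 1/125 → 1/160 → 1/200 → 1/250 → 1/320 → 1/400 → 1/500 → 1/640 → 1/800 → 1/1000 — 4 1/3 stops shorter (darker).
Need 4 1/3 stops brighter from the aperture: f/4.5 → f/4 → f/3.5 → f/3.2 → f/2.8 → f/2.5 → f/2.2 → f/2 → f/1.8 → f/1.6 → f/1.4 → f/1.2 → f/1.1 → f/1.0.

f/1.0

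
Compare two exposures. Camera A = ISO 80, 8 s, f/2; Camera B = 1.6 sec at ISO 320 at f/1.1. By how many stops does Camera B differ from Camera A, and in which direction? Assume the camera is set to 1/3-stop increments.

1 1/3 stops brighter

Aperture: f/2 → f/1.8 → f/1.6 → f/1.4 → f/1.2 → f/1.1 — 1 2/3 stops opened up (brighter).
Shutter speed: 8 → 6 → 5 → 4 → 3.2 → 2.5 → 2 → 1.6 — 2 1/3 stops shorter (darker).
ISO: 80 → 100 → 125 → 160 → 200 → 250 → 320 — 2 stops raised (brighter).
Net: +1 2/3 −2 1/3 +2 = +1 1/3 stops.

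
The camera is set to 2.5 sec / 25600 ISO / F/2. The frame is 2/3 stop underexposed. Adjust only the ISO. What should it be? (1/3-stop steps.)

Underexposed by 2/3 stop → need 2/3 stop brighter.
ISO: 25600 → 32000 → 40000.

ISO 40000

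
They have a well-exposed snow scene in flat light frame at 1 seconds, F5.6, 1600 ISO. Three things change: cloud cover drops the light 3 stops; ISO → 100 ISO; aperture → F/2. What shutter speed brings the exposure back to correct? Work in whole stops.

Scene light: 3 stops darker.
ISO: 1600 → 800 → 400 → 200 → 100 — 4 stops lower (darker).
Aperture: f/5.6 → f/4 → f/2.8 → f/2 — 3 stops opened up (brighter).
Net so far: 4 stops darker. Shutter speed: 1 → 2 → 4 → 8 → 15.

15 s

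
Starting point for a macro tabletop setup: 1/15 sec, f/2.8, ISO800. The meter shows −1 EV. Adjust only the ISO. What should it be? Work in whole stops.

ISO 1600

Underexposed by 1 stop → need 1 stop brighter.
ISO: 800 → 1600.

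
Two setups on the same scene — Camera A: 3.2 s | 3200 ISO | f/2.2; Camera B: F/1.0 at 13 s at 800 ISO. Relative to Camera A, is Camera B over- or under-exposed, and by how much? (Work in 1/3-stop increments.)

2 1/3 stops brighter

Aperture: f/2.2 → f/2 → f/1.8 → f/1.6 → f/1.4 → f/1.2 → f/1.1 → f/1.0 — 2 1/3 stops opened up (brighter).
Shutter speed: 3.2 → 4 → 5 → 6 → 8 → 10 → 13 — 2 stops longer (brighter).
ISO: 3200 → 2500 → 2000 → 1600 → 1250 → 1000 → 800 — 2 stops lower (darker).
Net: +2 1/3 +2 −2 = +2 1/3 stops.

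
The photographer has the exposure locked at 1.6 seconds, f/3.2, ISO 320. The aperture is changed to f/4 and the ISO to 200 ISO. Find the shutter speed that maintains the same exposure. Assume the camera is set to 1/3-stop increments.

4 s

Aperture: f/3.2 → f/3.5 → f/4 — 2/3 stop stopped down (darker).
ISO: 320 → 250 → 200 — 2/3 stop dropped (darker).
Net change so far: 1 1/3 stops darker. Offset with the shutter speed: 1.6 → 2 → 2.5 → 3.2 → 4.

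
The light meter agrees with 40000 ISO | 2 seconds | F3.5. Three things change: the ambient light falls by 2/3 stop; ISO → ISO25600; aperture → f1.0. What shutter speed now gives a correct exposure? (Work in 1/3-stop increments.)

0.4 s

Scene light: 2/3 stop darker.
ISO: 40000 → 32000 → 25600 — 2/3 stop dropped (darker).
Aperture: f/3.5 → f/3.2 → f/2.8 → f/2.5 → f/2.2 → f/2 → f/1.8 → f/1.6 → f/1.4 → f/1.2 → f/1.1 → f/1.0 — 3 2/3 stops wider (brighter).
Net so far: 2 1/3 stops brighter. Shutter speed: 2 → 1.6 → 1.3 → 1 → 0.8 → 0.6 → 0.5 → 0.4.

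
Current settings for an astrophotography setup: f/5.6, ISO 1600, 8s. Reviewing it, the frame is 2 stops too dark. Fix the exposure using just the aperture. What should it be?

f/2.8

Underexposed by 2 stops → need 2 stops brighter.
Aperture: f/5.6 → f/4 → f/2.8.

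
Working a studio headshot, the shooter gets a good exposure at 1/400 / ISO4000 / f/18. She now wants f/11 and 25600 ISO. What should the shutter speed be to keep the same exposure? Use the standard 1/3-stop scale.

Aperture: f/18 → f/16 → f/14 → f/13 → f/11 — 1 1/3 stops larger aperture (brighter).
ISO: 4000 → 5000 → 6400 → 8000 → 10000 → 12800 → 16000 → 20000 → 25600 — 2 2/3 stops higher (brighter).
Net change so far: 4 stops brighter. Offset with the shutter speed: 1/400 → 1/500 → 1/640 → 1/800 → 1/1000 → 1/1250 → 1/1600 → 1/2000 → 1/2500 → 1/3200 → 1/4000 → 1/5000 → 1/6400.

1/6400s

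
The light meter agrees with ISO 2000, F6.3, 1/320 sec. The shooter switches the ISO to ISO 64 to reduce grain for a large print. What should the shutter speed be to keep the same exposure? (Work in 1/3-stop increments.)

1/10s

ISO: 2000 → 1600 → 1250 → 1000 → 800 → 640 → 500 → 400 → 320 → 250 → 200 → 160 → 125 → 100 → 80 → 64 — 5 stops lower (darker).
Need 5 stops brighter from the shutter speed: 1/320 → 1/250 → 1/200 → 1/160 → 1/125 → 1/100 → 1/80 → 1/60 → 1/50 → 1/40 → 1/30 → 1/25 → 1/20 → 1/15 → 1/13 → 1/10.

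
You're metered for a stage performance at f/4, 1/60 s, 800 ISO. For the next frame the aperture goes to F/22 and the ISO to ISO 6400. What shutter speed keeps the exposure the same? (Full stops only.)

Aperture: f/4 → f/5.6 → f/8 → f/11 → f/16 → f/22 — 5 stops smaller aperture (darker).
ISO: 800 → 1600 → 3200 → 6400 — 3 stops raised (brighter).
Net change so far: 2 stops darker. Offset with the shutter speed: 1/60 → 1/30 → 1/15.

1/15s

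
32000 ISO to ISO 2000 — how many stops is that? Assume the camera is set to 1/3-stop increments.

4 stops

32000 → 25600 → 20000 → 16000 → 12800 → 10000 → 8000 → 6400 → 5000 → 4000 → 3200 → 2500 → 2000 — count the steps: 12 third-stops = 4 stops.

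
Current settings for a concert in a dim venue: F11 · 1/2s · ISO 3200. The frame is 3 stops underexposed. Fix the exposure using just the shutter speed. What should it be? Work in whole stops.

4 s

Underexposed by 3 stops → need 3 stops brighter.
Shutter speed: 1/2 → 1 → 2 → 4.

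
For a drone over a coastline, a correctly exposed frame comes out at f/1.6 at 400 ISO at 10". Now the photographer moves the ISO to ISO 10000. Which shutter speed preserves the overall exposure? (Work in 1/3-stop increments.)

0.4 s

ISO: 400 → 500 → 640 → 800 → 1000 → 1250 → 1600 → 2000 → 2500 → 3200 → 4000 → 5000 → 6400 → 8000 → 10000 — 4 2/3 stops raised (brighter).
Need 4 2/3 stops darker from the shutter speed: 10 → 8 → 6 → 5 → 4 → 3.2 → 2.5 → 2 → 1.6 → 1.3 → 1 → 0.8 → 0.6 → 0.5 → 0.4.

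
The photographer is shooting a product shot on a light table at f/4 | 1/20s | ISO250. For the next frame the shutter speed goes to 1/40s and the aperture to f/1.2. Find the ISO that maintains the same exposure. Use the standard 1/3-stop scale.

ISO 50

Shutter speed: 1/20 → 1/25 → 1/30 → 1/40 — 1 stop shorter (darker).
Aperture: f/4 → f/3.5 → f/3.2 → f/2.8 → f/2.5 → f/2.2 → f/2 → f/1.8 → f/1.6 → f/1.4 → f/1.2 — 3 1/3 stops wider (brighter).
Net change so far: 2 1/3 stops brighter. Offset with the ISO: 250 → 200 → 160 → 125 → 100 → 80 → 64 → 50.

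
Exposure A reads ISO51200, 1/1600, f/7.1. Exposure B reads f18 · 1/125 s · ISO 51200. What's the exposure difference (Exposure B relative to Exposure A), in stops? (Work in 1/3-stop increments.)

Aperture: f/7.1 → f/8 → f/9 → f/10 → f/11 → f/13 → f/14 → f/16 → f/18 — 2 2/3 stops smaller aperture (darker).
Shutter speed: 1/1600 → 1/1250 → 1/1000 → 1/800 → 1/640 → 1/500 → 1/400 → 1/320 → 1/250 → 1/200 → 1/160 → 1/125 — 3 2/3 stops longer (brighter).
ISO: unchanged.
Net: −2 2/3 +3 2/3 = +1 stop.

1 stop brighter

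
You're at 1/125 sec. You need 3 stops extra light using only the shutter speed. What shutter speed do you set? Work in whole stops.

1/15s

Shutter speed: 1/125 → 1/60 → 1/30 → 1/15 — 3 stops longer (brighter).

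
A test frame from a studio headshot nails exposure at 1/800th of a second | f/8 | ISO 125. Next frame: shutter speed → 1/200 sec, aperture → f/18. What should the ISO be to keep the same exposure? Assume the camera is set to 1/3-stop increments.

Shutter speed: 1/800 → 1/640 → 1/500 → 1/400 → 1/320 → 1/250 → 1/200 — 2 stops slower (brighter).
Aperture: f/8 → f/9 → f/10 → f/11 → f/13 → f/14 → f/16 → f/18 — 2 1/3 stops smaller aperture (darker).
Net change so far: 1/3 stop darker. Offset with the ISO: 125 → 160.

ISO 160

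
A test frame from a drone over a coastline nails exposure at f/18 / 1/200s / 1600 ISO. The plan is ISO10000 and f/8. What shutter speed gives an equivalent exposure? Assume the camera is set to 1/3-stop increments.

1/6400s

ISO: 1600 → 2000 → 2500 → 3200 → 4000 → 5000 → 6400 → 8000 → 10000 — 2 2/3 stops raised (brighter).
Aperture: f/18 → f/16 → f/14 → f/13 → f/11 → f/10 → f/9 → f/8 — 2 1/3 stops larger aperture (brighter).
Net change so far: 5 stops brighter. Offset with the shutter speed: 1/200 → 1/250 → 1/320 → 1/400 → 1/500 → 1/640 → 1/800 → 1/1000 → 1/1250 → 1/1600 → 1/2000 → 1/2500 → 1/3200 → 1/4000 → 1/5000 → 1/6400.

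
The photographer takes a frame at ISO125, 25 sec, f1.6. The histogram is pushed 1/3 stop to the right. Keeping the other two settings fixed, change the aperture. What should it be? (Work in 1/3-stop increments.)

f/1.8

Overexposed by 1/3 stop → need 1/3 stop darker.
Aperture: f/1.6 → f/1.8.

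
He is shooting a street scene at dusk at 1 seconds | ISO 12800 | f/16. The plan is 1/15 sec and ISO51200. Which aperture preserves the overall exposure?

Shutter speed: 1 → 1/2 → 1/4 → 1/8 → 1/15 — 4 stops shorter (darker).
ISO: 12800 → 25600 → 51200 — 2 stops raised (brighter).
Net change so far: 2 stops darker. Offset with the aperture: f/16 → f/11 → f/8.

f/8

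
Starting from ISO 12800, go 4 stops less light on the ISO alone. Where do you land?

ISO: 12800 → 6400 → 3200 → 1600 → 800 — 4 stops dropped (darker).

ISO 800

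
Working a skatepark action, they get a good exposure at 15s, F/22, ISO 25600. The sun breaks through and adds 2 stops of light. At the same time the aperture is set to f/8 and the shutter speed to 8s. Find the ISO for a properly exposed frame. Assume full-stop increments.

Scene light: 2 stops brighter.
Aperture: f/22 → f/16 → f/11 → f/8 — 3 stops larger aperture (brighter).
Shutter speed: 15 → 8 — 1 stop shorter (darker).
Net so far: 4 stops brighter. ISO: 25600 → 12800 → 6400 → 3200 → 1600.

ISO 1600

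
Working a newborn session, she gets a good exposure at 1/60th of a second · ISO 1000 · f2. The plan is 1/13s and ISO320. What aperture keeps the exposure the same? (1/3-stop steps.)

f/2.5

Shutter speed: 1/60 → 1/50 → 1/40 → 1/30 → 1/25 → 1/20 → 1/15 → 1/13 — 2 1/3 stops slower (brighter).
ISO: 1000 → 800 → 640 → 500 → 400 → 320 — 1 2/3 stops lower (darker).
Net change so far: 2/3 stop brighter. Offset with the aperture: f/2 → f/2.2 → f/2.5.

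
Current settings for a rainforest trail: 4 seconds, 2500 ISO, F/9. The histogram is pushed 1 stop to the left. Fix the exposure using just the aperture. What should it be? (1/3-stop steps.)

Underexposed by 1 stop → need 1 stop brighter.
Aperture: f/9 → f/8 → f/7.1 → f/6.3.

f/6.3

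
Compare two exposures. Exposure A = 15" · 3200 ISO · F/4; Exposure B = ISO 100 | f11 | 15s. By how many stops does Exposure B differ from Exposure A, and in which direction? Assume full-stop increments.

Aperture: f/4 → f/5.6 → f/8 → f/11 — 3 stops narrower (darker).
Shutter speed: unchanged.
ISO: 3200 → 1600 → 800 → 400 → 200 → 100 — 5 stops dropped (darker).
Net: −3 −5 = −8 stops.

8 stops darker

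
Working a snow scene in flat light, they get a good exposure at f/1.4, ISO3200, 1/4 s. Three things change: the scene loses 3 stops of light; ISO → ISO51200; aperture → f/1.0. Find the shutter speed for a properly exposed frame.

Scene light: 3 stops darker.
ISO: 3200 → 6400 → 12800 → 25600 → 51200 — 4 stops higher (brighter).
Aperture: f/1.4 → f/1.0 — 1 stop wider (brighter).
Net so far: 2 stops brighter. Shutter speed: 1/4 → 1/8 → 1/15.

1/15s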